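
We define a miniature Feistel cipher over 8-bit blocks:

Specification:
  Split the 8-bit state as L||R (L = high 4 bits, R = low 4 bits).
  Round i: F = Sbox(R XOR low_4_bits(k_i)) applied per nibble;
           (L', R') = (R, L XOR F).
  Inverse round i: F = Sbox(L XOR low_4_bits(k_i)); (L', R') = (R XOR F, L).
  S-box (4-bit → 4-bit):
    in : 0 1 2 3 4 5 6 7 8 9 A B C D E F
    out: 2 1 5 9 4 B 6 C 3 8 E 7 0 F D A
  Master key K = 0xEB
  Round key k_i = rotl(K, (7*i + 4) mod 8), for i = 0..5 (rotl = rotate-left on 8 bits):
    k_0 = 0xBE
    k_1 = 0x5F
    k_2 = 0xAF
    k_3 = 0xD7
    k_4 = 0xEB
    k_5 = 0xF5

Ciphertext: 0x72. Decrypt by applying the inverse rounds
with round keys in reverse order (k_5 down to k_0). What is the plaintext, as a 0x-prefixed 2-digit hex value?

0x63

s_0 = ciphertext = 0x72
s_1 = InvRound(s_0, k_5) = 0x77
s_2 = InvRound(s_1, k_4) = 0x77
s_3 = InvRound(s_2, k_3) = 0x57
s_4 = InvRound(s_3, k_2) = 0x95
s_5 = InvRound(s_4, k_1) = 0x39
s_6 = InvRound(s_5, k_0) = 0x63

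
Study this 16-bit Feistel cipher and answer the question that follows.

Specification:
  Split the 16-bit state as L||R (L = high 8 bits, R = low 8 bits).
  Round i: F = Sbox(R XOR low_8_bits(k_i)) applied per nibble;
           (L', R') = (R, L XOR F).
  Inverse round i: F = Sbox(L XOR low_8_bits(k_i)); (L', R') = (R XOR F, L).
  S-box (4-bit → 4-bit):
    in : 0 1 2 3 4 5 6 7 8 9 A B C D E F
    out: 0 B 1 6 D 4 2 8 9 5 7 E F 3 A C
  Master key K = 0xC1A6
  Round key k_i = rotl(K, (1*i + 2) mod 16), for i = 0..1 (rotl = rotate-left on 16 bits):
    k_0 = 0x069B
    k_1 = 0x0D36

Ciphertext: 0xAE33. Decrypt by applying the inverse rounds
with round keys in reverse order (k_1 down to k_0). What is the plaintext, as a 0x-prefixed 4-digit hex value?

0x656A

s_0 = ciphertext = 0xAE33
s_1 = InvRound(s_0, k_1) = 0x6AAE
s_2 = InvRound(s_1, k_0) = 0x656A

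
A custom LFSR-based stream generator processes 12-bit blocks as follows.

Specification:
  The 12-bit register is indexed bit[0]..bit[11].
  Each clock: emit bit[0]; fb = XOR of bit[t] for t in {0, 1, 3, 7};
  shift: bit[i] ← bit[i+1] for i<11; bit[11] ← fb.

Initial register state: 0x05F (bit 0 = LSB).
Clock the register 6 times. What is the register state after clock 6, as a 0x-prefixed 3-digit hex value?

0x6C1

reg_0 = 0x05F
clock 1: out=1, reg = 0x82F
clock 2: out=1, reg = 0xC17
clock 3: out=1, reg = 0x60B
clock 4: out=1, reg = 0xB05
clock 5: out=1, reg = 0xD82
clock 6: out=0, reg = 0x6C1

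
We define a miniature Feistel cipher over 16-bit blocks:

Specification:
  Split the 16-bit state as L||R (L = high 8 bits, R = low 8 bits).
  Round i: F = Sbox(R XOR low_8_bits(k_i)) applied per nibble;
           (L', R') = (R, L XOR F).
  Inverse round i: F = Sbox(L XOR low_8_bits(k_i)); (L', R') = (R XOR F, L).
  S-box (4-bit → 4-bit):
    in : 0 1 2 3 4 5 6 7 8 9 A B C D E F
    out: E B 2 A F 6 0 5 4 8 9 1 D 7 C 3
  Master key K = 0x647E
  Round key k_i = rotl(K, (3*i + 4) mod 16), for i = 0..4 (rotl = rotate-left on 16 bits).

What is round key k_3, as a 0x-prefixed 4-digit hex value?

K = 0x647E
k_0 = rotl(K, (3*0+4) mod 16) = rotl(K, 4) = 0x47E6
k_1 = rotl(K, (3*1+4) mod 16) = rotl(K, 7) = 0x3F32
k_2 = rotl(K, (3*2+4) mod 16) = rotl(K, 10) = 0xF991
k_3 = rotl(K, (3*3+4) mod 16) = rotl(K, 13) = 0xCC8F

0xCC8F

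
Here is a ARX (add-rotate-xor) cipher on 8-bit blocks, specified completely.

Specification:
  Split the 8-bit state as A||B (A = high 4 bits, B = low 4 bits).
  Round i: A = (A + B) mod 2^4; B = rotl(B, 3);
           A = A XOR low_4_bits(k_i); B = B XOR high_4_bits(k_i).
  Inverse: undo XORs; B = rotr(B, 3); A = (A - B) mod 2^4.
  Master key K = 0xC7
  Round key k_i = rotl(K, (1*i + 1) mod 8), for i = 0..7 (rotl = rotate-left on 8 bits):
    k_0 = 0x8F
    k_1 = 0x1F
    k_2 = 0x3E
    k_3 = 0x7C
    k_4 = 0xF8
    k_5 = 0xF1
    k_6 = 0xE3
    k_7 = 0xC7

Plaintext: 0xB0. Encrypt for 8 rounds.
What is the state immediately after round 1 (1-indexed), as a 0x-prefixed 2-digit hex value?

0x48

s_0 = plaintext = 0xB0
s_1 = Round(s_0, k_0) = 0x48
s_2 = Round(s_1, k_1) = 0x35
s_3 = Round(s_2, k_2) = 0x69
s_4 = Round(s_3, k_3) = 0x3B
s_5 = Round(s_4, k_4) = 0x62
s_6 = Round(s_5, k_5) = 0x9E
s_7 = Round(s_6, k_6) = 0x49
s_8 = Round(s_7, k_7) = 0xA0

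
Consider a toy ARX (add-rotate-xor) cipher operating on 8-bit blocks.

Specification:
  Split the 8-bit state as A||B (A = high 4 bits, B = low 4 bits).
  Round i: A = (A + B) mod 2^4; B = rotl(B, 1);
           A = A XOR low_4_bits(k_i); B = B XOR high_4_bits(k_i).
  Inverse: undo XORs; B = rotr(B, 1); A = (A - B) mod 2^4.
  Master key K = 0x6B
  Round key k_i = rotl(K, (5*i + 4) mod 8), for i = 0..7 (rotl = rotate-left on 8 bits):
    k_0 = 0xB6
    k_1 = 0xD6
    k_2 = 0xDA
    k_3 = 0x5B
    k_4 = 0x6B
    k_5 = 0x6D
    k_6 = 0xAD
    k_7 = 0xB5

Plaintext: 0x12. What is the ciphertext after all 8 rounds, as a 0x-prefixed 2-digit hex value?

s_0 = plaintext = 0x12
s_1 = Round(s_0, k_0) = 0x5F
s_2 = Round(s_1, k_1) = 0x22
s_3 = Round(s_2, k_2) = 0xE9
s_4 = Round(s_3, k_3) = 0xC6
s_5 = Round(s_4, k_4) = 0x9A
s_6 = Round(s_5, k_5) = 0xE3
s_7 = Round(s_6, k_6) = 0xCC
s_8 = Round(s_7, k_7) = 0xD2

0xD2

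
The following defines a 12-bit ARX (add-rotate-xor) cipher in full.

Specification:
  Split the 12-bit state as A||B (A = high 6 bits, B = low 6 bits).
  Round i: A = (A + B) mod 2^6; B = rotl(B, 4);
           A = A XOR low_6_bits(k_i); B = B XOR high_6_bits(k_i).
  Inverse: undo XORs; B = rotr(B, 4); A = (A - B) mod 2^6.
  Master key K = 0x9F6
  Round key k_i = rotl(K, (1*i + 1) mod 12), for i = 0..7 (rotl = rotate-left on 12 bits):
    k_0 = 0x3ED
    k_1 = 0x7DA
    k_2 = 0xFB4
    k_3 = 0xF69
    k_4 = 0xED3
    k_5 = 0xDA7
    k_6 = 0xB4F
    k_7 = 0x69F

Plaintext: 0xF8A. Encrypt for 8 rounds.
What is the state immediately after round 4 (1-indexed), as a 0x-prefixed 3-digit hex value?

0x782

s_0 = plaintext = 0xF8A
s_1 = Round(s_0, k_0) = 0x96D
s_2 = Round(s_1, k_1) = 0x204
s_3 = Round(s_2, k_2) = 0xE3F
s_4 = Round(s_3, k_3) = 0x782
s_5 = Round(s_4, k_4) = 0xCDB
s_6 = Round(s_5, k_5) = 0xA40
s_7 = Round(s_6, k_6) = 0x9AD
s_8 = Round(s_7, k_7) = 0x301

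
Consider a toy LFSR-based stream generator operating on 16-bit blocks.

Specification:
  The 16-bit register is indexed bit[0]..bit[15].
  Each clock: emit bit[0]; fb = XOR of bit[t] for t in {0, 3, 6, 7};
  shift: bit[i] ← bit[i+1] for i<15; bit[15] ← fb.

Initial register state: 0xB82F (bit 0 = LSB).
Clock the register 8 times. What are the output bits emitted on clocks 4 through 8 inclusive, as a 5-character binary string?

reg_0 = 0xB82F
clock 1: out=1, reg = 0x5C17
clock 2: out=1, reg = 0xAE0B
clock 3: out=1, reg = 0x5705
clock 4: out=1, reg = 0xAB82
clock 5: out=0, reg = 0xD5C1
clock 6: out=1, reg = 0xEAE0
clock 7: out=0, reg = 0x7570
clock 8: out=0, reg = 0xBAB8

10100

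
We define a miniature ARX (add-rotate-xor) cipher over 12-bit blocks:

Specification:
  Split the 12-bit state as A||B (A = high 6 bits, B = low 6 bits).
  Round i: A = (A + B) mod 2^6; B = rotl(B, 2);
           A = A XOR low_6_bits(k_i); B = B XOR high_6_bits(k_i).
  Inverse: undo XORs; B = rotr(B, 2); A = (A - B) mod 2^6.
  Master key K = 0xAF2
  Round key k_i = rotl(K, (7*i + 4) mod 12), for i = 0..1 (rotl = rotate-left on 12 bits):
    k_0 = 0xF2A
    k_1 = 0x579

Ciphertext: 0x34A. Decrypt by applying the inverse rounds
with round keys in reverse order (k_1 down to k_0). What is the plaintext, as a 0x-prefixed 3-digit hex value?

s_0 = ciphertext = 0x34A
s_1 = InvRound(s_0, k_1) = 0xF77
s_2 = InvRound(s_1, k_0) = 0x972

0x972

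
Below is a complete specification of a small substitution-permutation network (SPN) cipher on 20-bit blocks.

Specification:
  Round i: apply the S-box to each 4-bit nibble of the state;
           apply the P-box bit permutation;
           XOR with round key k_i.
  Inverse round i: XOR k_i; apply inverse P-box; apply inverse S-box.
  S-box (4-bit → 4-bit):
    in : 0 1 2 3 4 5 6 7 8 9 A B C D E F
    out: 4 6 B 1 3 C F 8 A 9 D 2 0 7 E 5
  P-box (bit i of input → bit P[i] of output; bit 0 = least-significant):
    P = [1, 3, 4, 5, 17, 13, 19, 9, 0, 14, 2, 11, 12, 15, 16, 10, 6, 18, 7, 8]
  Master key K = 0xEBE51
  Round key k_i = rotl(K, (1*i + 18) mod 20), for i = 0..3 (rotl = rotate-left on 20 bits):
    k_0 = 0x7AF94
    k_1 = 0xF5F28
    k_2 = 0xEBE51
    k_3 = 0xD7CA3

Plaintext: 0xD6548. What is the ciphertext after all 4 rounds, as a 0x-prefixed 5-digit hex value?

0x9ACA6

s_0 = plaintext = 0xD6548
s_1 = Round(s_0, k_0) = 0x01378
s_2 = Round(s_1, k_1) = 0xEDD81
s_3 = Round(s_2, k_2) = 0xB4DCC
s_4 = Round(s_3, k_3) = 0x9ACA6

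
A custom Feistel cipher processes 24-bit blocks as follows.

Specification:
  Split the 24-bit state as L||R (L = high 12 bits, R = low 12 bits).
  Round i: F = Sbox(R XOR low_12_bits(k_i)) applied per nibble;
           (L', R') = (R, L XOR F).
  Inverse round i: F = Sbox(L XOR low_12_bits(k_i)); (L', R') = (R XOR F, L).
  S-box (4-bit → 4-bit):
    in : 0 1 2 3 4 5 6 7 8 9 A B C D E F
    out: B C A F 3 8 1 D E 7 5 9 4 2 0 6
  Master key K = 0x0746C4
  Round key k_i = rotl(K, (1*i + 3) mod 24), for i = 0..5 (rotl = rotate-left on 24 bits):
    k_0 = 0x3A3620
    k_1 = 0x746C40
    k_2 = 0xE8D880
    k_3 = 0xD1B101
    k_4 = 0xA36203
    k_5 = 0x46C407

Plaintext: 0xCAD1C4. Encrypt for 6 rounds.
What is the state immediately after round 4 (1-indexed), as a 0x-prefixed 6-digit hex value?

0x89D4B0

s_0 = plaintext = 0xCAD1C4
s_1 = Round(s_0, k_0) = 0x1C41AE
s_2 = Round(s_1, k_1) = 0x1AE3C4
s_3 = Round(s_2, k_2) = 0x3C489D
s_4 = Round(s_3, k_3) = 0x89D4B0
s_5 = Round(s_4, k_4) = 0x4B0902
s_6 = Round(s_5, k_5) = 0x902608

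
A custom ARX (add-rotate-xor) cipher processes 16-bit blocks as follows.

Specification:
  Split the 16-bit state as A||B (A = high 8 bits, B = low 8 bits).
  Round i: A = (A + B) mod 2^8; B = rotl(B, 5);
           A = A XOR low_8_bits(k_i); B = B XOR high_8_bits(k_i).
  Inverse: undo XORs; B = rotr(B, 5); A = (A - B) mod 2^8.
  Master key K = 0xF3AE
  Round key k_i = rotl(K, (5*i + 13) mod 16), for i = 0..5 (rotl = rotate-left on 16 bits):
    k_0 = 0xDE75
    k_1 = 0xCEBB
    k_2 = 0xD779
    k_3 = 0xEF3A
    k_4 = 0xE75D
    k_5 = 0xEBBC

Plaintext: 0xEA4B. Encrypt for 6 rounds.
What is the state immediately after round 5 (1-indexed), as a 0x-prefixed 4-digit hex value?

s_0 = plaintext = 0xEA4B
s_1 = Round(s_0, k_0) = 0x40B7
s_2 = Round(s_1, k_1) = 0x4C38
s_3 = Round(s_2, k_2) = 0xFDD0
s_4 = Round(s_3, k_3) = 0xF7F5
s_5 = Round(s_4, k_4) = 0xB159
s_6 = Round(s_5, k_5) = 0xB6C0

0xB159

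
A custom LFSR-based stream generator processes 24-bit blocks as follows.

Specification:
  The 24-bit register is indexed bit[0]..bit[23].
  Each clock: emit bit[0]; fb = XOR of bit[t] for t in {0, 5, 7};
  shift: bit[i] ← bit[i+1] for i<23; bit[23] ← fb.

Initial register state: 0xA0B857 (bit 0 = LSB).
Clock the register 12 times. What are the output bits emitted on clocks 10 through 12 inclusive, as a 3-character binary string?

001

reg_0 = 0xA0B857
clock 1: out=1, reg = 0xD05C2B
clock 2: out=1, reg = 0x682E15
clock 3: out=1, reg = 0xB4170A
clock 4: out=0, reg = 0x5A0B85
clock 5: out=1, reg = 0x2D05C2
clock 6: out=0, reg = 0x9682E1
clock 7: out=1, reg = 0xCB4170
clock 8: out=0, reg = 0xE5A0B8
clock 9: out=0, reg = 0x72D05C
clock 10: out=0, reg = 0x39682E
clock 11: out=0, reg = 0x9CB417
clock 12: out=1, reg = 0xCE5A0B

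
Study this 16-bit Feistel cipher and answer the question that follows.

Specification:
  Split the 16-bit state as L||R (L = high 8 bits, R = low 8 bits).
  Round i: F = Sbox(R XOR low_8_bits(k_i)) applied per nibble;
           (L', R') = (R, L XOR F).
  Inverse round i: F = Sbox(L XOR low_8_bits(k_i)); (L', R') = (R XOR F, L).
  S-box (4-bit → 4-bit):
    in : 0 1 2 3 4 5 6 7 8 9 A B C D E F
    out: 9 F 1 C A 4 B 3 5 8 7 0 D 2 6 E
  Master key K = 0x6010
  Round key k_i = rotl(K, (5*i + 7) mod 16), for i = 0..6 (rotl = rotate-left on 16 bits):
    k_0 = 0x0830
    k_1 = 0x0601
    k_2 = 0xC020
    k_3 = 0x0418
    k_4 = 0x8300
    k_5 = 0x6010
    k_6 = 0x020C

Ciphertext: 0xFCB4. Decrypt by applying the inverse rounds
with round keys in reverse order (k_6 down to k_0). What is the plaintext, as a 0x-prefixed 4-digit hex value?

0xABF2

s_0 = ciphertext = 0xFCB4
s_1 = InvRound(s_0, k_6) = 0x5DFC
s_2 = InvRound(s_1, k_5) = 0x5E5D
s_3 = InvRound(s_2, k_4) = 0x1B5E
s_4 = InvRound(s_3, k_3) = 0xC21B
s_5 = InvRound(s_4, k_2) = 0x7AC2
s_6 = InvRound(s_5, k_1) = 0xF27A
s_7 = InvRound(s_6, k_0) = 0xABF2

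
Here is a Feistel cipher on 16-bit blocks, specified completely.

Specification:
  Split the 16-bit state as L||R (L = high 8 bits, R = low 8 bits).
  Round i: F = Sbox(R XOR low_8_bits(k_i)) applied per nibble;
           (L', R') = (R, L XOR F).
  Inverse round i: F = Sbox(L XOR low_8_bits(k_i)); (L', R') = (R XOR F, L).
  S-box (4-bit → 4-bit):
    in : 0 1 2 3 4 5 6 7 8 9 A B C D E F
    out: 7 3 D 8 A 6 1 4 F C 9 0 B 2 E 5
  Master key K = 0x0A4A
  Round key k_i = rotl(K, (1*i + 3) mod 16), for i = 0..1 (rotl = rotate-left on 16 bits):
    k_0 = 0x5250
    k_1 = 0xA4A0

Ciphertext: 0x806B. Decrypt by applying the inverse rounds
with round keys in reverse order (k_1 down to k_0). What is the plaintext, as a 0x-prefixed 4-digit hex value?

0x6BBC

s_0 = ciphertext = 0x806B
s_1 = InvRound(s_0, k_1) = 0xBC80
s_2 = InvRound(s_1, k_0) = 0x6BBC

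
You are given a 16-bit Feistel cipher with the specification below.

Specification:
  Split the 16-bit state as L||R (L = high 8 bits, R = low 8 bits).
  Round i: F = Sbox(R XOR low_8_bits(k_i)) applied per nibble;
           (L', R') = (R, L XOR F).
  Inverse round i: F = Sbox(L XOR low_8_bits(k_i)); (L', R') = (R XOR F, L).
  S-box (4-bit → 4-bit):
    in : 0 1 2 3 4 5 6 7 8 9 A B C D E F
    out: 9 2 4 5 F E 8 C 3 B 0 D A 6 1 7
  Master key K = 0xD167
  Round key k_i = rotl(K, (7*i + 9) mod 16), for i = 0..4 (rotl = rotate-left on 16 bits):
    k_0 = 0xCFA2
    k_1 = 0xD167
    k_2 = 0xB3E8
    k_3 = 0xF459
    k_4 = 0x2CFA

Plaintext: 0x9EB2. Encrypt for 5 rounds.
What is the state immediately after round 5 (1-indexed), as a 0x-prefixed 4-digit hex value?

0x0698

s_0 = plaintext = 0x9EB2
s_1 = Round(s_0, k_0) = 0xB2B7
s_2 = Round(s_1, k_1) = 0xB7DB
s_3 = Round(s_2, k_2) = 0xDBE2
s_4 = Round(s_3, k_3) = 0xE206
s_5 = Round(s_4, k_4) = 0x0698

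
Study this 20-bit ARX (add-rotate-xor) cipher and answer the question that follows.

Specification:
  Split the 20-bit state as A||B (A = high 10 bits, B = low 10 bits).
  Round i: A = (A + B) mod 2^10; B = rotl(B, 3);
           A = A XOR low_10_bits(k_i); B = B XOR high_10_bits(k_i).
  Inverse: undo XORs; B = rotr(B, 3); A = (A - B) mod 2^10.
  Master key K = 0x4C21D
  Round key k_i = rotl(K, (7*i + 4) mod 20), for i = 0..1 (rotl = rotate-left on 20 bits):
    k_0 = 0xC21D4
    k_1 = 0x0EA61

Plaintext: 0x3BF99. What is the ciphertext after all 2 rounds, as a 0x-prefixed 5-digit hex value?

s_0 = plaintext = 0x3BF99
s_1 = Round(s_0, k_0) = 0x573C7
s_2 = Round(s_1, k_1) = 0xD0A05

0xD0A05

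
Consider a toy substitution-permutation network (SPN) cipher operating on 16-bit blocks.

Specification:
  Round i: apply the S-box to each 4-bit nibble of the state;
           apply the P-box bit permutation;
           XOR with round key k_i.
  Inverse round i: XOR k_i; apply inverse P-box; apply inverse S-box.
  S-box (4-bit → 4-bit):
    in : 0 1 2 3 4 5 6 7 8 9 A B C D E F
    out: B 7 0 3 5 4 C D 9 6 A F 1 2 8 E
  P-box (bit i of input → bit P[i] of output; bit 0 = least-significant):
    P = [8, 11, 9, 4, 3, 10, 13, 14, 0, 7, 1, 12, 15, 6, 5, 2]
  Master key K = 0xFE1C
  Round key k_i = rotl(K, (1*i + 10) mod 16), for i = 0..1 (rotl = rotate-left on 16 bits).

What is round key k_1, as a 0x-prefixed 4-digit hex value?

0xE7F0

K = 0xFE1C
k_0 = rotl(K, (1*0+10) mod 16) = rotl(K, 10) = 0x73F8
k_1 = rotl(K, (1*1+10) mod 16) = rotl(K, 11) = 0xE7F0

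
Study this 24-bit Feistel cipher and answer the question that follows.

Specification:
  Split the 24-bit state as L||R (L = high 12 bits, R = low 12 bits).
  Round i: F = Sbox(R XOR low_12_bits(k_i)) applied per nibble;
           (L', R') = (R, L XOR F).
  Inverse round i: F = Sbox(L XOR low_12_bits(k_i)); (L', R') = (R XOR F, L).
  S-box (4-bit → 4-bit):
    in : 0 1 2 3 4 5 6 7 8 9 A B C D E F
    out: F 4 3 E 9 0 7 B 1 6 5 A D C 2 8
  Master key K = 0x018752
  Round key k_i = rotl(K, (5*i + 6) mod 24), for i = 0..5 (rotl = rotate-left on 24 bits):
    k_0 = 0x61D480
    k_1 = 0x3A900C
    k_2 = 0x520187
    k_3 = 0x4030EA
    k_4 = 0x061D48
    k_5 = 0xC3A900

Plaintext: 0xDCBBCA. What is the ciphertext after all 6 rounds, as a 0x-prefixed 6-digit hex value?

0x66BC84

s_0 = plaintext = 0xDCBBCA
s_1 = Round(s_0, k_0) = 0xBCA55E
s_2 = Round(s_1, k_1) = 0x55EBC9
s_3 = Round(s_2, k_2) = 0xBC90CC
s_4 = Round(s_3, k_3) = 0x0CC4FE
s_5 = Round(s_4, k_4) = 0x4FE66B
s_6 = Round(s_5, k_5) = 0x66BC84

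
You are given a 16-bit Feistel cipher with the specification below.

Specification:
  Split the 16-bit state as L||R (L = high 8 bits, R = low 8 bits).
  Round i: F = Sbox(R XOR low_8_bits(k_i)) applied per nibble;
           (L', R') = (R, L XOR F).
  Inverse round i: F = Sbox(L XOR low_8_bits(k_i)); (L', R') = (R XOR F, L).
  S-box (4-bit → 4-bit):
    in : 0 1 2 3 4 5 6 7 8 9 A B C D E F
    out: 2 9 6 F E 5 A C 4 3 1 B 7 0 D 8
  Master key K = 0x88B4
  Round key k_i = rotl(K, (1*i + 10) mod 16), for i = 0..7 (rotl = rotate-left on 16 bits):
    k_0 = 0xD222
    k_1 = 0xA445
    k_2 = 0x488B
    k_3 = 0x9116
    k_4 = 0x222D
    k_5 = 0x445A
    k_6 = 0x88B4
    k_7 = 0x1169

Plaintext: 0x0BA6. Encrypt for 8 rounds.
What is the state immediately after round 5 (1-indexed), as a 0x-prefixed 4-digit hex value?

s_0 = plaintext = 0x0BA6
s_1 = Round(s_0, k_0) = 0xA645
s_2 = Round(s_1, k_1) = 0x4584
s_3 = Round(s_2, k_2) = 0x846D
s_4 = Round(s_3, k_3) = 0x6D4F
s_5 = Round(s_4, k_4) = 0x4FCB
s_6 = Round(s_5, k_5) = 0xCB76
s_7 = Round(s_6, k_6) = 0x76BD
s_8 = Round(s_7, k_7) = 0xBD78

0x4FCB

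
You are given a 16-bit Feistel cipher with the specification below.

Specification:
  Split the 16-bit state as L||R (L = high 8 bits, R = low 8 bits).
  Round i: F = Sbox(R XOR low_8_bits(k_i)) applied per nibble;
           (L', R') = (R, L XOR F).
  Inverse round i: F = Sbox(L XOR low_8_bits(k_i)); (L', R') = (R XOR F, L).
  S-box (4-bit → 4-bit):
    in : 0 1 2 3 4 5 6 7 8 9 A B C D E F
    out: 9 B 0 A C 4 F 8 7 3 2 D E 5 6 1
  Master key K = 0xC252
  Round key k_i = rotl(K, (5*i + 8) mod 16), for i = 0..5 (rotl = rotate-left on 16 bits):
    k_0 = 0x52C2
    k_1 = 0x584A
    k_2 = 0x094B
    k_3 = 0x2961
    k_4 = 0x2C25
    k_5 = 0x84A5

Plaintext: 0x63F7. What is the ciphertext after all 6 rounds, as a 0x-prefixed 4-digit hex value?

0xDECB

s_0 = plaintext = 0x63F7
s_1 = Round(s_0, k_0) = 0xF7C7
s_2 = Round(s_1, k_1) = 0xC782
s_3 = Round(s_2, k_2) = 0x8224
s_4 = Round(s_3, k_3) = 0x2446
s_5 = Round(s_4, k_4) = 0x46DE
s_6 = Round(s_5, k_5) = 0xDECB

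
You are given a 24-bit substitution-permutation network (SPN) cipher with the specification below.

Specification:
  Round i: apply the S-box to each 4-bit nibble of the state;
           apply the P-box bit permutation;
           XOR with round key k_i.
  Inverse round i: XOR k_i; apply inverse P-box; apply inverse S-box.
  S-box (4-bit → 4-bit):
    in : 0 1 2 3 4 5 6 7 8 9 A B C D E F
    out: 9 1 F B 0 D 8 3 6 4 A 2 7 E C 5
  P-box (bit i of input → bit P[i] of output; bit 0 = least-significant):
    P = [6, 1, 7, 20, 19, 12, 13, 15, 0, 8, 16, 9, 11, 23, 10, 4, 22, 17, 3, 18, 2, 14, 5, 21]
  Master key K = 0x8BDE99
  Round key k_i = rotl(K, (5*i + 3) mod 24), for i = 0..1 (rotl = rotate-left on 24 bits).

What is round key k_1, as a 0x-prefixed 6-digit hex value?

0xDE998B

K = 0x8BDE99
k_0 = rotl(K, (5*0+3) mod 24) = rotl(K, 3) = 0x5EF4CC
k_1 = rotl(K, (5*1+3) mod 24) = rotl(K, 8) = 0xDE998B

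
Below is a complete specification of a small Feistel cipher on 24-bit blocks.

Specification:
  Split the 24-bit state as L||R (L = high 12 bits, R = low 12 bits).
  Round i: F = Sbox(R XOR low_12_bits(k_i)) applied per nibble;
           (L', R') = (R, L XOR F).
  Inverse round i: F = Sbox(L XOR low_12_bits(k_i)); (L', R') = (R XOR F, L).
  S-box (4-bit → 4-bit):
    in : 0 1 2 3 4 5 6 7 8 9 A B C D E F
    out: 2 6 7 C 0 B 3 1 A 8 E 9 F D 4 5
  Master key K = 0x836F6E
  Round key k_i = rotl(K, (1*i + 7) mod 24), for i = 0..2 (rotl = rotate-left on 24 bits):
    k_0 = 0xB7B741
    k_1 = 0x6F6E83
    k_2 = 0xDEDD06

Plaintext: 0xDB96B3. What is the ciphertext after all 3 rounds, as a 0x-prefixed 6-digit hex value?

0xD8E944

s_0 = plaintext = 0xDB96B3
s_1 = Round(s_0, k_0) = 0x6B3BEE
s_2 = Round(s_1, k_1) = 0xBEED8E
s_3 = Round(s_2, k_2) = 0xD8E944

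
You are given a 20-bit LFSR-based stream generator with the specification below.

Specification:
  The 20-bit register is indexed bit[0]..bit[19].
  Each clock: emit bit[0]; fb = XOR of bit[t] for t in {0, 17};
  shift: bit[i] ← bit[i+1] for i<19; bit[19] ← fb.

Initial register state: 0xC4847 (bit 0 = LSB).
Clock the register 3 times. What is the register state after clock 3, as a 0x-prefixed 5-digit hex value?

0x38908

reg_0 = 0xC4847
clock 1: out=1, reg = 0xE2423
clock 2: out=1, reg = 0x71211
clock 3: out=1, reg = 0x38908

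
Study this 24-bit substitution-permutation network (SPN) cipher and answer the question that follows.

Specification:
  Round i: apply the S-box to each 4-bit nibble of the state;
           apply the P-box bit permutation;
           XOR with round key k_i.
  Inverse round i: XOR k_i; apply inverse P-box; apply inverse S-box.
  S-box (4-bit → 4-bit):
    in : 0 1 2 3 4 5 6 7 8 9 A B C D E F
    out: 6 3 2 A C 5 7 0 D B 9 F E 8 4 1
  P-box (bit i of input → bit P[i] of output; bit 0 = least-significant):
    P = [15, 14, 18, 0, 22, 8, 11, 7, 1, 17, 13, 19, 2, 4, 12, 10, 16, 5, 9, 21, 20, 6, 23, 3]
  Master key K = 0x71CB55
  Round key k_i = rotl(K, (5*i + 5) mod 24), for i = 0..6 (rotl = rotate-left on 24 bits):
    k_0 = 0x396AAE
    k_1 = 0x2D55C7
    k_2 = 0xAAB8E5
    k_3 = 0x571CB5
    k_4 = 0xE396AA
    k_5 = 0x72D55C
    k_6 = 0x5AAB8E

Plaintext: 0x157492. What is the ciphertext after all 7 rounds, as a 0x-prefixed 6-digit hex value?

s_0 = plaintext = 0x157492
s_1 = Round(s_0, k_0) = 0x60096E
s_2 = Round(s_1, k_1) = 0xF34EB5
s_3 = Round(s_2, k_2) = 0xDE0545
s_4 = Round(s_3, k_3) = 0x53A62F
s_5 = Round(s_4, k_4) = 0x51338C
s_6 = Round(s_5, k_5) = 0xAD99ED
s_7 = Round(s_6, k_6) = 0x60A791

0x60A791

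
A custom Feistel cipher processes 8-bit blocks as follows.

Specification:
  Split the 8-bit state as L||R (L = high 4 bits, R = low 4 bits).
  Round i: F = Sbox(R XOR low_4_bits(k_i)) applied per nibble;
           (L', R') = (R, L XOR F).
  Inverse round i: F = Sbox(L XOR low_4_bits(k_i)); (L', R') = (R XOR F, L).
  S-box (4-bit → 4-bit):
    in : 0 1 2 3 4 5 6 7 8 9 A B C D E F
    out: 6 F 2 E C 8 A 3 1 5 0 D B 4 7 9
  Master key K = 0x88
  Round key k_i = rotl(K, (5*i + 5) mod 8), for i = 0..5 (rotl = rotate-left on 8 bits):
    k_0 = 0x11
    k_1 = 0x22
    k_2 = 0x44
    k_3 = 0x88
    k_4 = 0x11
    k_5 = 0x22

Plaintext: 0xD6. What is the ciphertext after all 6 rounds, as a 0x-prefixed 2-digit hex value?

s_0 = plaintext = 0xD6
s_1 = Round(s_0, k_0) = 0x6E
s_2 = Round(s_1, k_1) = 0xED
s_3 = Round(s_2, k_2) = 0xDB
s_4 = Round(s_3, k_3) = 0xB3
s_5 = Round(s_4, k_4) = 0x39
s_6 = Round(s_5, k_5) = 0x9E

0x9E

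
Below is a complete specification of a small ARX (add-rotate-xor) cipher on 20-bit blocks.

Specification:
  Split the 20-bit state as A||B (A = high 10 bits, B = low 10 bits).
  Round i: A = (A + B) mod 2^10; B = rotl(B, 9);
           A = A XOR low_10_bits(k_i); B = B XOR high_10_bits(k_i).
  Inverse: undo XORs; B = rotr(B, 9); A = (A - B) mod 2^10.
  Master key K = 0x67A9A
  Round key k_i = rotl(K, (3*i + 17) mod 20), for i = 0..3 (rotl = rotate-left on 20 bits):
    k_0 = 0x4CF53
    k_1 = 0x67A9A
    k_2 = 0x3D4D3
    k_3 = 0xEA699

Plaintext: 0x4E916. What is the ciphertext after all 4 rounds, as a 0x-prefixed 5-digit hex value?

s_0 = plaintext = 0x4E916
s_1 = Round(s_0, k_0) = 0x40DB8
s_2 = Round(s_1, k_1) = 0x08542
s_3 = Round(s_2, k_2) = 0x6C054
s_4 = Round(s_3, k_3) = 0x27783

0x27783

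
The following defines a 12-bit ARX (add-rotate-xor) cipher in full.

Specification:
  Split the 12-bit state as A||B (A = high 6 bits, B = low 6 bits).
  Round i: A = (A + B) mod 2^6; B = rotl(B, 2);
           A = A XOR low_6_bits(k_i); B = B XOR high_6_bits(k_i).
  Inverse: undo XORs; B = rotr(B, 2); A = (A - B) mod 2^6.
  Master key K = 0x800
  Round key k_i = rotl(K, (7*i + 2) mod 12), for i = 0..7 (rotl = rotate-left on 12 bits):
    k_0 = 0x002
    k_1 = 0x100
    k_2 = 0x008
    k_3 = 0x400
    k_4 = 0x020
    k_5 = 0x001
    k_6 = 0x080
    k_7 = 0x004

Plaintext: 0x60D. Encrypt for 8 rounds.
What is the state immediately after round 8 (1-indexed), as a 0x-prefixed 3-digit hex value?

s_0 = plaintext = 0x60D
s_1 = Round(s_0, k_0) = 0x9F4
s_2 = Round(s_1, k_1) = 0x6D7
s_3 = Round(s_2, k_2) = 0xE9D
s_4 = Round(s_3, k_3) = 0x5E5
s_5 = Round(s_4, k_4) = 0x716
s_6 = Round(s_5, k_5) = 0xCD9
s_7 = Round(s_6, k_6) = 0x327
s_8 = Round(s_7, k_7) = 0xDDE

0xDDE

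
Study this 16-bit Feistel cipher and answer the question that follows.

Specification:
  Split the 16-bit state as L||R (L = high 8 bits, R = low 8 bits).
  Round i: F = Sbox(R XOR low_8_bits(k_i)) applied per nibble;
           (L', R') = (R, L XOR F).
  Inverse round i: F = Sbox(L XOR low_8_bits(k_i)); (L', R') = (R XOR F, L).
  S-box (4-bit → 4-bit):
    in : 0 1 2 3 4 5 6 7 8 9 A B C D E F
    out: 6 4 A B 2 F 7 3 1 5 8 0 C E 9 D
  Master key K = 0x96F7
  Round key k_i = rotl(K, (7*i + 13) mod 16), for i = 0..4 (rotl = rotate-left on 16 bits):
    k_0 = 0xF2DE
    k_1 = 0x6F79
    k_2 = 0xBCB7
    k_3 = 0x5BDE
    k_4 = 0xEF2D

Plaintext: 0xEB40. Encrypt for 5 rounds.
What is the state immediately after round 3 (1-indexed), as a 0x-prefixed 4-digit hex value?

s_0 = plaintext = 0xEB40
s_1 = Round(s_0, k_0) = 0x40B2
s_2 = Round(s_1, k_1) = 0xB280
s_3 = Round(s_2, k_2) = 0x8001
s_4 = Round(s_3, k_3) = 0x016D
s_5 = Round(s_4, k_4) = 0x6D27

0x8001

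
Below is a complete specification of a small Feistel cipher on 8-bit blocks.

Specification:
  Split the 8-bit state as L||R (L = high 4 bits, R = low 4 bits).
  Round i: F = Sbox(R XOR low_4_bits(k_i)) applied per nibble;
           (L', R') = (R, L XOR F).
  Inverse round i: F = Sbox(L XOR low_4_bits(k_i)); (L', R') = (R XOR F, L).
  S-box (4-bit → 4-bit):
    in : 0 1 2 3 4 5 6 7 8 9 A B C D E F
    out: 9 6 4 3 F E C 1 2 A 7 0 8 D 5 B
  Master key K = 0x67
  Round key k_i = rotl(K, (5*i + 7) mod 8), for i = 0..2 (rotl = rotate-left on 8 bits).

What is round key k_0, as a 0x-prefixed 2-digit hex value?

K = 0x67
k_0 = rotl(K, (5*0+7) mod 8) = rotl(K, 7) = 0xB3

0xB3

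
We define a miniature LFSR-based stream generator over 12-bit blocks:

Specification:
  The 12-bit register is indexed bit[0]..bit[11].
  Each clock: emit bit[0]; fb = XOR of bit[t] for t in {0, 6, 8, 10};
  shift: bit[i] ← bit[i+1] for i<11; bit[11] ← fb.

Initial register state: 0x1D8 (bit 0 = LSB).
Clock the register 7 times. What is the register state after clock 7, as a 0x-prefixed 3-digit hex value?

reg_0 = 0x1D8
clock 1: out=0, reg = 0x0EC
clock 2: out=0, reg = 0x876
clock 3: out=0, reg = 0xC3B
clock 4: out=1, reg = 0x61D
clock 5: out=1, reg = 0x30E
clock 6: out=0, reg = 0x987
clock 7: out=1, reg = 0x4C3

0x4C3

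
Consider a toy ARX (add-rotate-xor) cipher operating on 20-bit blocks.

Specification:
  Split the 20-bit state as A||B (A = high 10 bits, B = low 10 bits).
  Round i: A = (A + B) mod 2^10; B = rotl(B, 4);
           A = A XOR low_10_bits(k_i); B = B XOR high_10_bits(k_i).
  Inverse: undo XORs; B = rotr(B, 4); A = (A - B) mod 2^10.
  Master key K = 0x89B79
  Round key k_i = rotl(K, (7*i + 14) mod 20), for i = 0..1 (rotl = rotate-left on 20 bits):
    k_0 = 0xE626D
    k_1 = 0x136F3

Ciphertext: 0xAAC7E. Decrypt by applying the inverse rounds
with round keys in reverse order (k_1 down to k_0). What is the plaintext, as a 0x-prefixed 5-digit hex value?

s_0 = ciphertext = 0xAAC7E
s_1 = InvRound(s_0, k_1) = 0xE54C3
s_2 = InvRound(s_1, k_0) = 0xC0EF5

0xC0EF5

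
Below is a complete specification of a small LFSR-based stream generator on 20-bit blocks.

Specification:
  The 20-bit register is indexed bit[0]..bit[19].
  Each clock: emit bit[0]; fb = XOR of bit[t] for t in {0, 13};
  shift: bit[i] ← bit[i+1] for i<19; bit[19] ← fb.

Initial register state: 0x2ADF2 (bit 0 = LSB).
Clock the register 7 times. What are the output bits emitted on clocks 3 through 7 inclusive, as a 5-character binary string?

00111

reg_0 = 0x2ADF2
clock 1: out=0, reg = 0x956F9
clock 2: out=1, reg = 0xCAB7C
clock 3: out=0, reg = 0xE55BE
clock 4: out=0, reg = 0x72ADF
clock 5: out=1, reg = 0x3956F
clock 6: out=1, reg = 0x9CAB7
clock 7: out=1, reg = 0xCE55B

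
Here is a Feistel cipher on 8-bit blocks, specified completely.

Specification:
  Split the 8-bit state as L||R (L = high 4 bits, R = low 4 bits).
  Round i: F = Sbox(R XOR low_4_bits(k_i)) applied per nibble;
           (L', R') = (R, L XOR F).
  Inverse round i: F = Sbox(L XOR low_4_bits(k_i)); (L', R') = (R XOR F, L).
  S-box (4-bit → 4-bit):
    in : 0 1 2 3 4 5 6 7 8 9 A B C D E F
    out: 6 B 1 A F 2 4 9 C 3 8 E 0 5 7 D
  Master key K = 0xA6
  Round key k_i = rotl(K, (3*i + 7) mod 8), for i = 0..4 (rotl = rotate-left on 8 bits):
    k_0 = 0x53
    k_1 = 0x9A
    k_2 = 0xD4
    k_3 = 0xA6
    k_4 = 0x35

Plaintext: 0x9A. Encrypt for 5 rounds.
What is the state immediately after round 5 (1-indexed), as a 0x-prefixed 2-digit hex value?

s_0 = plaintext = 0x9A
s_1 = Round(s_0, k_0) = 0xAA
s_2 = Round(s_1, k_1) = 0xAC
s_3 = Round(s_2, k_2) = 0xC6
s_4 = Round(s_3, k_3) = 0x6A
s_5 = Round(s_4, k_4) = 0xAB

0xAB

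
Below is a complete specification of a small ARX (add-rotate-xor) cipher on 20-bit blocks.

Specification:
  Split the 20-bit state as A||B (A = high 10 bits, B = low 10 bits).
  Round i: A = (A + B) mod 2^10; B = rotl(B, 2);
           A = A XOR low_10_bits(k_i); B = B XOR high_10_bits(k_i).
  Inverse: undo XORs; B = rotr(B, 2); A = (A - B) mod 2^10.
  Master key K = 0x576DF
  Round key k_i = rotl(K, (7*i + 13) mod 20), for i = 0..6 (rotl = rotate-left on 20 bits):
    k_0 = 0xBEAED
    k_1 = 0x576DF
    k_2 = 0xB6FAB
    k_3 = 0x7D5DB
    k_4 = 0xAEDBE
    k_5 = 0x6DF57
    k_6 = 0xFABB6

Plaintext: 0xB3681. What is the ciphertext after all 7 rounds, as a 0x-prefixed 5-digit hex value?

s_0 = plaintext = 0xB3681
s_1 = Round(s_0, k_0) = 0xE8CFC
s_2 = Round(s_1, k_1) = 0x902AD
s_3 = Round(s_2, k_2) = 0xD186D
s_4 = Round(s_3, k_3) = 0x9A041
s_5 = Round(s_4, k_4) = 0xC5FBF
s_6 = Round(s_5, k_5) = 0x60748
s_7 = Round(s_6, k_6) = 0xDFEC9

0xDFEC9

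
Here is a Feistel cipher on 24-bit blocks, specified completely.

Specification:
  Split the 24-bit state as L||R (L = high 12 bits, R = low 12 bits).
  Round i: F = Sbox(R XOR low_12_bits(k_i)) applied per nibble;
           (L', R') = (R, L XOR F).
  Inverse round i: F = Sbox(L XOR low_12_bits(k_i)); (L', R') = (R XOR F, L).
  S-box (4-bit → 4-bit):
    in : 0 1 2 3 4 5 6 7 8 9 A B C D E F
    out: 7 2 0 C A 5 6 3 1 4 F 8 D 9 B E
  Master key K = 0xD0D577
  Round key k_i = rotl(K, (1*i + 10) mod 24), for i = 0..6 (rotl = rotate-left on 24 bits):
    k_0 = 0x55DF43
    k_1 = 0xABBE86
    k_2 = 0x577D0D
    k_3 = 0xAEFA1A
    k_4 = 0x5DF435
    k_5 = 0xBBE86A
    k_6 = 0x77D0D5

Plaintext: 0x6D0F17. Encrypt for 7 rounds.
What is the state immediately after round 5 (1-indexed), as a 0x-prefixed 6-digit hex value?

s_0 = plaintext = 0x6D0F17
s_1 = Round(s_0, k_0) = 0xF1718A
s_2 = Round(s_1, k_1) = 0x18A16A
s_3 = Round(s_2, k_2) = 0x16ACE9
s_4 = Round(s_3, k_3) = 0xCE9786
s_5 = Round(s_4, k_4) = 0x786065
s_6 = Round(s_5, k_5) = 0x0656F8
s_7 = Round(s_6, k_6) = 0x6F866C

0x786065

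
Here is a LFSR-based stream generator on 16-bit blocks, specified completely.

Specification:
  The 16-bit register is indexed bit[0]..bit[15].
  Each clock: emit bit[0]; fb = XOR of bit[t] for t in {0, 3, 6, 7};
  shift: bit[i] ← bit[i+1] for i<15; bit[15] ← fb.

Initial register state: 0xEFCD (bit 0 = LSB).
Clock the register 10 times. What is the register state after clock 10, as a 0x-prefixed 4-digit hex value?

reg_0 = 0xEFCD
clock 1: out=1, reg = 0x77E6
clock 2: out=0, reg = 0x3BF3
clock 3: out=1, reg = 0x9DF9
clock 4: out=1, reg = 0x4EFC
clock 5: out=0, reg = 0xA77E
clock 6: out=0, reg = 0x53BF
clock 7: out=1, reg = 0xA9DF
clock 8: out=1, reg = 0x54EF
clock 9: out=1, reg = 0x2A77
clock 10: out=1, reg = 0x153B

0x153B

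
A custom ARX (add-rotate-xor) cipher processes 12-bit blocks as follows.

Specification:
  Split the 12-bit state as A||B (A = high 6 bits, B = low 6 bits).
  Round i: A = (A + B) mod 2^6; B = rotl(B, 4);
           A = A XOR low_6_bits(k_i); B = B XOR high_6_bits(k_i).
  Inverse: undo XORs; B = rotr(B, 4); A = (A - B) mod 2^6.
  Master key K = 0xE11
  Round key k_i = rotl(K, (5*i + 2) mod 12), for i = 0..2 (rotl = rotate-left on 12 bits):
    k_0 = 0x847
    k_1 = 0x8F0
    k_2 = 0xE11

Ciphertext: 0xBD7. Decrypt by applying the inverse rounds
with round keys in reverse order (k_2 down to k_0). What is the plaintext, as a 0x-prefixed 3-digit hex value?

s_0 = ciphertext = 0xBD7
s_1 = InvRound(s_0, k_2) = 0x03E
s_2 = InvRound(s_1, k_1) = 0xEF5
s_3 = InvRound(s_2, k_0) = 0xAD1

0xAD1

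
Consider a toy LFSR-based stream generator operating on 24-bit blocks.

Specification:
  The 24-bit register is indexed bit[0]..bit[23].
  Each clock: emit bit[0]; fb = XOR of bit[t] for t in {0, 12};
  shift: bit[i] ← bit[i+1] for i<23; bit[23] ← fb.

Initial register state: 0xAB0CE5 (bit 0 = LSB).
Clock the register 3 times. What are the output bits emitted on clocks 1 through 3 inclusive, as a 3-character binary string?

reg_0 = 0xAB0CE5
clock 1: out=1, reg = 0xD58672
clock 2: out=0, reg = 0x6AC339
clock 3: out=1, reg = 0xB5619C

101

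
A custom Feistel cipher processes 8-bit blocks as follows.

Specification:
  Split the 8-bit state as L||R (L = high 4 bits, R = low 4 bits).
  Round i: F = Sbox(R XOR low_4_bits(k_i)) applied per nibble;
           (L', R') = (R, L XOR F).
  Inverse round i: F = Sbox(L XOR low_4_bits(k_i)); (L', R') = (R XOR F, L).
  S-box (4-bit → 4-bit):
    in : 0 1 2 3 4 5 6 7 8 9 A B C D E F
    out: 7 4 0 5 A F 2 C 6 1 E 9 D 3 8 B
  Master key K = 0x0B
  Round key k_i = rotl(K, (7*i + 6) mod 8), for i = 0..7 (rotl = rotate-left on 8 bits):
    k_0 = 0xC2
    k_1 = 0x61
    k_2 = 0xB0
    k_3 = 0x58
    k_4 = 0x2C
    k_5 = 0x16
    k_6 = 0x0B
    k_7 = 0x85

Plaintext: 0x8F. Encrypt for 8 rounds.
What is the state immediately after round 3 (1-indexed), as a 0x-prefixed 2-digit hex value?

0x1F

s_0 = plaintext = 0x8F
s_1 = Round(s_0, k_0) = 0xFB
s_2 = Round(s_1, k_1) = 0xB1
s_3 = Round(s_2, k_2) = 0x1F
s_4 = Round(s_3, k_3) = 0xFD
s_5 = Round(s_4, k_4) = 0xDB
s_6 = Round(s_5, k_5) = 0xBE
s_7 = Round(s_6, k_6) = 0xE4
s_8 = Round(s_7, k_7) = 0x4A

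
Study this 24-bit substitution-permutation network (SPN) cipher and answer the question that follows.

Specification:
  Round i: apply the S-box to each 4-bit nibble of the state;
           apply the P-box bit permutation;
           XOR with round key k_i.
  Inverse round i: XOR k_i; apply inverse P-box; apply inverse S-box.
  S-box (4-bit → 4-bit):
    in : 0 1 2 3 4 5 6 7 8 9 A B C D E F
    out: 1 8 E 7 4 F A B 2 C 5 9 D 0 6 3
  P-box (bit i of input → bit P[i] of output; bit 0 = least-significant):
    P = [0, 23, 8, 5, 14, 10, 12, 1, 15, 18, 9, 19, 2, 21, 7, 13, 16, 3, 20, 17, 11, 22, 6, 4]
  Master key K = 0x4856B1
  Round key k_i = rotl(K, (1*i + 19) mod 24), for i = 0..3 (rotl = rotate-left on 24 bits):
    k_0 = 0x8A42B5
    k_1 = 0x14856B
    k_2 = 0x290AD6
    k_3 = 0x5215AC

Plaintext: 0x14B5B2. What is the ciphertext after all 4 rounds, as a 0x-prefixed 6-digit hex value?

0xC46678

s_0 = plaintext = 0x14B5B2
s_1 = Round(s_0, k_0) = 0x16A183
s_2 = Round(s_1, k_1) = 0x9E80F6
s_3 = Round(s_2, k_2) = 0x99CEAE
s_4 = Round(s_3, k_3) = 0xC46678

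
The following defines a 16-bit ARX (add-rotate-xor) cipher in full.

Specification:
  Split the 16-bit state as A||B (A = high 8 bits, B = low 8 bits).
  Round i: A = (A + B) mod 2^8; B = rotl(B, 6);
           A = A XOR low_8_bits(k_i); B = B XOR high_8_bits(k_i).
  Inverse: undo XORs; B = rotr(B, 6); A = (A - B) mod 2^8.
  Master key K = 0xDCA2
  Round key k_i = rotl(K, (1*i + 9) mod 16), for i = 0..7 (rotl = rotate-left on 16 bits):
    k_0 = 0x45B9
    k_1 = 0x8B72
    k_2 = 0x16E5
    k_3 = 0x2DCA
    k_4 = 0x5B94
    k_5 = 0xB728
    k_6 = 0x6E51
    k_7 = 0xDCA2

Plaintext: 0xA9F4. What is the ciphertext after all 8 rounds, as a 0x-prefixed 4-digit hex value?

s_0 = plaintext = 0xA9F4
s_1 = Round(s_0, k_0) = 0x2478
s_2 = Round(s_1, k_1) = 0xEE95
s_3 = Round(s_2, k_2) = 0x6673
s_4 = Round(s_3, k_3) = 0x13F1
s_5 = Round(s_4, k_4) = 0x9027
s_6 = Round(s_5, k_5) = 0x9F7E
s_7 = Round(s_6, k_6) = 0x4CF1
s_8 = Round(s_7, k_7) = 0x9FA0

0x9FA0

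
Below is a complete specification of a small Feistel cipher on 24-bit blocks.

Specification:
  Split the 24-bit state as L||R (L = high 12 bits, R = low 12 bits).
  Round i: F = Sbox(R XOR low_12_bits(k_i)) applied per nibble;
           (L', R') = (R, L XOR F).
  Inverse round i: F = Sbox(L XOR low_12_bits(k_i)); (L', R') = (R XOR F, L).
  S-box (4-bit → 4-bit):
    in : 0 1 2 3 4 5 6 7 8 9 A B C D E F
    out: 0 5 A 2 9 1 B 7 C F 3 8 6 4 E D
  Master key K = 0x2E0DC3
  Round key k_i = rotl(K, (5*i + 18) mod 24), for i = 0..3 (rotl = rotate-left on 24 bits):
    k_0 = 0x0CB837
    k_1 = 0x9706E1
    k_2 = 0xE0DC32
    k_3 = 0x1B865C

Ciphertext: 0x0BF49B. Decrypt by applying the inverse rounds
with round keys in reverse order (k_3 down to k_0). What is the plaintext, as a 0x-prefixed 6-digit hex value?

s_0 = ciphertext = 0x0BF49B
s_1 = InvRound(s_0, k_3) = 0xF790BF
s_2 = InvRound(s_1, k_2) = 0x227F79
s_3 = InvRound(s_2, k_1) = 0x612227
s_4 = InvRound(s_3, k_0) = 0xC86612

0xC86612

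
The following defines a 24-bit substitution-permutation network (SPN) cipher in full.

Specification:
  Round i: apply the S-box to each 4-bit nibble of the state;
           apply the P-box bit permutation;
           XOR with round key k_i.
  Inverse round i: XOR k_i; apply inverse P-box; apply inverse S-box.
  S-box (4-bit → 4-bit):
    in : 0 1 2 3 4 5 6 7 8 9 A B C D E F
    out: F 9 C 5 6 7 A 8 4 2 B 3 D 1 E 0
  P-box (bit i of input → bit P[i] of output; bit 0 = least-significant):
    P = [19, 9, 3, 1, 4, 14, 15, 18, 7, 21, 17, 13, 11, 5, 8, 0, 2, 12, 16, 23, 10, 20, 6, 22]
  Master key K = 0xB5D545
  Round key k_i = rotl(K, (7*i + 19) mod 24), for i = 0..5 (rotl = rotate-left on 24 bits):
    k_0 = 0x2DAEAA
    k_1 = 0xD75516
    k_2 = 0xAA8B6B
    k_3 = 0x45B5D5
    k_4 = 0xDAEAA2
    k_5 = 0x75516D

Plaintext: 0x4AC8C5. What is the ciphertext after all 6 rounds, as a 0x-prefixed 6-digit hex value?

0xF69AA7

s_0 = plaintext = 0x4AC8C5
s_1 = Round(s_0, k_0) = 0xB335F7
s_2 = Round(s_1, k_1) = 0xE45890
s_3 = Round(s_2, k_2) = 0xF1D001
s_4 = Round(s_3, k_3) = 0xEB5D43
s_5 = Round(s_4, k_4) = 0x82334E
s_6 = Round(s_5, k_5) = 0xF69AA7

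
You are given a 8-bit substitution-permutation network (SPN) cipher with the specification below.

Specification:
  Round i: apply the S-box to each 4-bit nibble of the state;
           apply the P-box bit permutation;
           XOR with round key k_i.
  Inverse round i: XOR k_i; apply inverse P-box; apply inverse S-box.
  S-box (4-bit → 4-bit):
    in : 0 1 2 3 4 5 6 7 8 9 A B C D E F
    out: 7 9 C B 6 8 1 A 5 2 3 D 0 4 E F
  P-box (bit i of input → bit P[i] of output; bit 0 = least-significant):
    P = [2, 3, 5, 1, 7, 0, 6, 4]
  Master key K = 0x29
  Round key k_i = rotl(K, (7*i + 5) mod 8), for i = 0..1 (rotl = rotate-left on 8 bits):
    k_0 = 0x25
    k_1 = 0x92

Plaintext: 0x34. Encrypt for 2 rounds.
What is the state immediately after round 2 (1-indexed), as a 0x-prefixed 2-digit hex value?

0x93

s_0 = plaintext = 0x34
s_1 = Round(s_0, k_0) = 0x9C
s_2 = Round(s_1, k_1) = 0x93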